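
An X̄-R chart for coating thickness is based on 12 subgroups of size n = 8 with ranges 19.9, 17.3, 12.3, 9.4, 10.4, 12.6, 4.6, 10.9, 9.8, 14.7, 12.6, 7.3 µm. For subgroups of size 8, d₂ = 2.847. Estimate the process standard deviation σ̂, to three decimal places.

4.151

R̄ = (19.9 + 17.3 + 12.3 + 9.4 + 10.4 + 12.6 + 4.6 + 10.9 + 9.8 + 14.7 + 12.6 + 7.3) / 12 = 11.8167
σ̂ = R̄ / d₂ = 11.8167 / 2.847 = 4.1506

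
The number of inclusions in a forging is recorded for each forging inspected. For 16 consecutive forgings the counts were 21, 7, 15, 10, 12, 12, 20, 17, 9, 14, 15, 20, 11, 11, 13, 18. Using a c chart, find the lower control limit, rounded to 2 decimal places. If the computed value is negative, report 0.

2.81

c̄ = (21 + 7 + 15 + 10 + 12 + 12 + 20 + 17 + 9 + 14 + 15 + 20 + 11 + 11 + 13 + 18) / 16 = 225 / 16 = 14.0625
LCL = c̄ − 3√c̄ = 14.0625 − 3 × 3.7500 = 2.8125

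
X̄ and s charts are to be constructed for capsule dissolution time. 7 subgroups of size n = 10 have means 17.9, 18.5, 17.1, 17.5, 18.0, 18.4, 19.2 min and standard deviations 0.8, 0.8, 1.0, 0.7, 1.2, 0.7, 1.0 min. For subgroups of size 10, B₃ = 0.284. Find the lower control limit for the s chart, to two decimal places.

s̄ = (0.8 + 0.8 + 1.0 + 0.7 + 1.2 + 0.7 + 1.0) / 7 = 0.8857
LCL_s = B₃·s̄ = 0.284 × 0.8857 = 0.2515

0.25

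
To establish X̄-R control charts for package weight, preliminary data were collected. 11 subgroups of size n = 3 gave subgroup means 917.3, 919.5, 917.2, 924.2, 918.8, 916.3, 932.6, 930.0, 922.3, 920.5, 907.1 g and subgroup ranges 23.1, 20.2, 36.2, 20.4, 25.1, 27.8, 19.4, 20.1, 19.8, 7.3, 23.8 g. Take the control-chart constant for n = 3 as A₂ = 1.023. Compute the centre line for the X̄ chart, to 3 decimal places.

X̄̄ = (917.3 + 919.5 + 917.2 + 924.2 + 918.8 + 916.3 + 932.6 + 930.0 + 922.3 + 920.5 + 907.1) / 11 = 10125.8000 / 11 = 920.5273
CL = X̄̄ = 920.5273

920.527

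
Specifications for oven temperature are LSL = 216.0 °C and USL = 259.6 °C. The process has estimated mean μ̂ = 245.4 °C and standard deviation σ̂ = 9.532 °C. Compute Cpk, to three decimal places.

0.497

Cpu = (USL − μ̂) / (3σ̂) = (259.6 − 245.4) / (3 × 9.532) = 0.4966; Cpl = (μ̂ − LSL) / (3σ̂) = (245.4 − 216.0) / (3 × 9.532) = 1.0281; Cpk = min(Cpu, Cpl) = 0.4966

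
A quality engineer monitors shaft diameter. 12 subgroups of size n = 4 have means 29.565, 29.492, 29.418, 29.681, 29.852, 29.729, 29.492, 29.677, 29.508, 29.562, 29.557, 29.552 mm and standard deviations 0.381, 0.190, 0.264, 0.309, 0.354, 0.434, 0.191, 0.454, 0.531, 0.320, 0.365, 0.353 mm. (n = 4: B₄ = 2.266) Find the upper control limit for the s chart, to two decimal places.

0.78

s̄ = (0.381 + 0.190 + 0.264 + 0.309 + 0.354 + 0.434 + 0.191 + 0.454 + 0.531 + 0.320 + 0.365 + 0.353) / 12 = 0.3455
UCL_s = B₄·s̄ = 2.266 × 0.3455 = 0.7829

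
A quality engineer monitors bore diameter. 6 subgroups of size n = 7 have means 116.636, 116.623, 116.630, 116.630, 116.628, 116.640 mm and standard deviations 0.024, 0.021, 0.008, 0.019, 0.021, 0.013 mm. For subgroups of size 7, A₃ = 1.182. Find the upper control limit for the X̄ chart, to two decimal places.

X̄̄ = (116.636 + 116.623 + 116.630 + 116.630 + 116.628 + 116.640) / 6 = 116.6312
s̄ = (0.024 + 0.021 + 0.008 + 0.019 + 0.021 + 0.013) / 6 = 0.0177
UCL = X̄̄ + A₃·s̄ = 116.6312 + 1.182 × 0.0177 = 116.6520

116.65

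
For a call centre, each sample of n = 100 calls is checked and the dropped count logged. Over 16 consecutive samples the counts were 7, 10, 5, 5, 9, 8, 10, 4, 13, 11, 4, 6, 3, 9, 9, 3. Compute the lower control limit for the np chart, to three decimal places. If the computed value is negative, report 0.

p̄ = Σdᵢ / (k·n) = 116 / (16 × 100) = 0.07250
LCL = np̄ − 3·√(np̄(1−p̄)) = 7.2500 − 3 × 2.5931 = -0.5294 → 0 (negative, so LCL = 0)

0.000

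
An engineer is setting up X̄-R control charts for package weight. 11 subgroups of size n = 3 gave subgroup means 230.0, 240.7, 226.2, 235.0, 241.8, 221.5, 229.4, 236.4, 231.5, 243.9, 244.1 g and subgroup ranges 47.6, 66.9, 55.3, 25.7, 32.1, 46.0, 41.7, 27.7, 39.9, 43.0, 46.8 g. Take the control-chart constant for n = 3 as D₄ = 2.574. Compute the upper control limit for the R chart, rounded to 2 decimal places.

110.61

R̄ = (47.6 + 66.9 + 55.3 + 25.7 + 32.1 + 46.0 + 41.7 + 27.7 + 39.9 + 43.0 + 46.8) / 11 = 472.7000 / 11 = 42.9727
UCL_R = D₄·R̄ = 2.574 × 42.9727 = 110.6118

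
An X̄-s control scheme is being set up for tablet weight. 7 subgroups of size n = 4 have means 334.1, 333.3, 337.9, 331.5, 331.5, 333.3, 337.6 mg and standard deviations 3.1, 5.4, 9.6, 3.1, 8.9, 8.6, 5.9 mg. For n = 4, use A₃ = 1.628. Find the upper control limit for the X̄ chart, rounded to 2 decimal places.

X̄̄ = (334.1 + 333.3 + 337.9 + 331.5 + 331.5 + 333.3 + 337.6) / 7 = 334.1714
s̄ = (3.1 + 5.4 + 9.6 + 3.1 + 8.9 + 8.6 + 5.9) / 7 = 6.3714
UCL = X̄̄ + A₃·s̄ = 334.1714 + 1.628 × 6.3714 = 344.5441

344.54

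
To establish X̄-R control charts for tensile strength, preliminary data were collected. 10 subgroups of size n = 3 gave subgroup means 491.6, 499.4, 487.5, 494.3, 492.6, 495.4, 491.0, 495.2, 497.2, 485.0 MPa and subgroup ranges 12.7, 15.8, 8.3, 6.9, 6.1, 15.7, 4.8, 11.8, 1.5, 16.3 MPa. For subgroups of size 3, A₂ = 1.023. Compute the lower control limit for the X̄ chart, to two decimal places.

X̄̄ = (491.6 + 499.4 + 487.5 + 494.3 + 492.6 + 495.4 + 491.0 + 495.2 + 497.2 + 485.0) / 10 = 4929.2000 / 10 = 492.9200
R̄ = (12.7 + 15.8 + 8.3 + 6.9 + 6.1 + 15.7 + 4.8 + 11.8 + 1.5 + 16.3) / 10 = 99.9000 / 10 = 9.9900
LCL = X̄̄ − A₂·R̄ = 492.9200 − 1.023 × 9.9900 = 482.7002

482.70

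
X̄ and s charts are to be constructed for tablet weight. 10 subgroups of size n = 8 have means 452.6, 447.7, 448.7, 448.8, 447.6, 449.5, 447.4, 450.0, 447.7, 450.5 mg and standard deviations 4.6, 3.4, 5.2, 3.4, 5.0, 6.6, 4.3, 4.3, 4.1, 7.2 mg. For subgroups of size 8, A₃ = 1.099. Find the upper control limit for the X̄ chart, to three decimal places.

X̄̄ = (452.6 + 447.7 + 448.7 + 448.8 + 447.6 + 449.5 + 447.4 + 450.0 + 447.7 + 450.5) / 10 = 449.0500
s̄ = (4.6 + 3.4 + 5.2 + 3.4 + 5.0 + 6.6 + 4.3 + 4.3 + 4.1 + 7.2) / 10 = 4.8100
UCL = X̄̄ + A₃·s̄ = 449.0500 + 1.099 × 4.8100 = 454.3362

454.336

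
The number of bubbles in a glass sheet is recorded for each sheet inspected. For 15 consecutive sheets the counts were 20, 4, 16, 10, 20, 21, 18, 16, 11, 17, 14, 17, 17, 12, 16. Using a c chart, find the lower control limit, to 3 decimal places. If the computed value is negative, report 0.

c̄ = (20 + 4 + 16 + 10 + 20 + 21 + 18 + 16 + 11 + 17 + 14 + 17 + 17 + 12 + 16) / 15 = 229 / 15 = 15.2667
LCL = c̄ − 3√c̄ = 15.2667 − 3 × 3.9073 = 3.5449

3.545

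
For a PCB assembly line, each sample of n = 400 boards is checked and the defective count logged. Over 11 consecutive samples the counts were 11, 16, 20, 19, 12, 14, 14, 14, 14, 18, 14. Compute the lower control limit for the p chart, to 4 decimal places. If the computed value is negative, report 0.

0.0091

p̄ = Σdᵢ / (k·n) = 166 / (11 × 400) = 0.03773
LCL = p̄ − 3·√(p̄(1−p̄)/n) = 0.03773 − 3 × 0.00953 = 0.00915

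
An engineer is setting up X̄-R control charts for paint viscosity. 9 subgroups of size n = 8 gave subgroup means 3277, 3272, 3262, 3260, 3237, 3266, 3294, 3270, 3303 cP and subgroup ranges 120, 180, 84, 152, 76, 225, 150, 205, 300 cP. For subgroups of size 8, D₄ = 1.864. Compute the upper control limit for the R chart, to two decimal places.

309.01

R̄ = (120 + 180 + 84 + 152 + 76 + 225 + 150 + 205 + 300) / 9 = 1492.0000 / 9 = 165.7778
UCL_R = D₄·R̄ = 1.864 × 165.7778 = 309.0098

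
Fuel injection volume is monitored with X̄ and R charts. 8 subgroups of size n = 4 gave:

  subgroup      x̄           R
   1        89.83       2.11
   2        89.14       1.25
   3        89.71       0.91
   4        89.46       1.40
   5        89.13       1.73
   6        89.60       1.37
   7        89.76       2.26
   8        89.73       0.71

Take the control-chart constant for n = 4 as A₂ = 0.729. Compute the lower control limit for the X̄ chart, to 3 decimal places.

X̄̄ = (89.83 + 89.14 + 89.71 + 89.46 + 89.13 + 89.60 + 89.76 + 89.73) / 8 = 716.3600 / 8 = 89.5450
R̄ = (2.11 + 1.25 + 0.91 + 1.40 + 1.73 + 1.37 + 2.26 + 0.71) / 8 = 11.7400 / 8 = 1.4675
LCL = X̄̄ − A₂·R̄ = 89.5450 − 0.729 × 1.4675 = 88.4752

88.475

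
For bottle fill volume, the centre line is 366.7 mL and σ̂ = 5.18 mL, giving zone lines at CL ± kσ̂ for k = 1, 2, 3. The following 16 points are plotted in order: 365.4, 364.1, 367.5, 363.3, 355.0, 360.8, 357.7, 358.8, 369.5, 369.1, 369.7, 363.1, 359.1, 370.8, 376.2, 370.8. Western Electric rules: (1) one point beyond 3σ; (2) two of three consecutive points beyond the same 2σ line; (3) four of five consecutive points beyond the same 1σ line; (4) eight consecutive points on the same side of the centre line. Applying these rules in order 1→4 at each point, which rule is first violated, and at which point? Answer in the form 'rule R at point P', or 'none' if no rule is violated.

rule 3 at point 8

Zone of each point (C = within 1σ̂, B = 1σ̂–2σ̂, A = 2σ̂–3σ̂, * = beyond 3σ̂; sign = side of CL): 1:-C, 2:-C, 3:+C, 4:-C, 5:-A, 6:-B, 7:-B, 8:-B, 9:+C, 10:+C, 11:+C, 12:-C, 13:-B, 14:+C, 15:+B, 16:+C
Rule 3 (four of five consecutive points beyond the same 1σ limit) is satisfied at point 8.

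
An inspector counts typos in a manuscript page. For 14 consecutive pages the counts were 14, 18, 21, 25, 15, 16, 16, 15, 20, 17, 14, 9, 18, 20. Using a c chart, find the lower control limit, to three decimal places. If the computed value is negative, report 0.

4.631

c̄ = (14 + 18 + 21 + 25 + 15 + 16 + 16 + 15 + 20 + 17 + 14 + 9 + 18 + 20) / 14 = 238 / 14 = 17.0000
LCL = c̄ − 3√c̄ = 17.0000 − 3 × 4.1231 = 4.6307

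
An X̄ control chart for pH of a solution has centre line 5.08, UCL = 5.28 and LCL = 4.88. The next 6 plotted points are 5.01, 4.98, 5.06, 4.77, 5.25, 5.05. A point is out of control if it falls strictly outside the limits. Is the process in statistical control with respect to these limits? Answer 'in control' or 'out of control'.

out of control

Compare each point to [4.88, 5.28]: sample 4 = 4.77 < LCL.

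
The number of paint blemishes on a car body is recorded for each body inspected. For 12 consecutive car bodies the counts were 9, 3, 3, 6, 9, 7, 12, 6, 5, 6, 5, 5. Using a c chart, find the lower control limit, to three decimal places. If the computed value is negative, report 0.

0.000

c̄ = (9 + 3 + 3 + 6 + 9 + 7 + 12 + 6 + 5 + 6 + 5 + 5) / 12 = 76 / 12 = 6.3333
LCL = c̄ − 3√c̄ = 6.3333 − 3 × 2.5166 = -1.2165 → 0 (cannot be negative)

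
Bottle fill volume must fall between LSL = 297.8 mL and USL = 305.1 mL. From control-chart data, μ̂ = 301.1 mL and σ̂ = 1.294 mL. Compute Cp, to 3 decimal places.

Cp = (USL − LSL) / (6σ̂) = (305.1 − 297.8) / (6 × 1.294) = 7.3000 / 7.7640 = 0.9402

0.940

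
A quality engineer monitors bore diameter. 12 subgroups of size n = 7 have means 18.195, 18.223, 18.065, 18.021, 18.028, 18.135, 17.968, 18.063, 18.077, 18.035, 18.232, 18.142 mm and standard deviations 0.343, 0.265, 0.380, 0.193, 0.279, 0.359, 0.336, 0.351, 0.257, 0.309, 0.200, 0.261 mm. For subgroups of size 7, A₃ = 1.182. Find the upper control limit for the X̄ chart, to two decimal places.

X̄̄ = (18.195 + 18.223 + 18.065 + 18.021 + 18.028 + 18.135 + 17.968 + 18.063 + 18.077 + 18.035 + 18.232 + 18.142) / 12 = 18.0987
s̄ = (0.343 + 0.265 + 0.380 + 0.193 + 0.279 + 0.359 + 0.336 + 0.351 + 0.257 + 0.309 + 0.200 + 0.261) / 12 = 0.2944
UCL = X̄̄ + A₃·s̄ = 18.0987 + 1.182 × 0.2944 = 18.4467

18.45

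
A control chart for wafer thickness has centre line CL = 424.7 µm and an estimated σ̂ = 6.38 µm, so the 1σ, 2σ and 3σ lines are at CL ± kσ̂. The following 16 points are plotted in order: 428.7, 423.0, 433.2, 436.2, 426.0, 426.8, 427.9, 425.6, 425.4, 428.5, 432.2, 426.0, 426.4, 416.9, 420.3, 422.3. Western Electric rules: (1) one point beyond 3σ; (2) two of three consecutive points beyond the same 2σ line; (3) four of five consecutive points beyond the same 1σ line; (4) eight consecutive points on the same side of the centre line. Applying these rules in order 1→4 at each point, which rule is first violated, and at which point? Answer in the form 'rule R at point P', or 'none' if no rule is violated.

rule 4 at point 10

Zone of each point (C = within 1σ̂, B = 1σ̂–2σ̂, A = 2σ̂–3σ̂, * = beyond 3σ̂; sign = side of CL): 1:+C, 2:-C, 3:+B, 4:+B, 5:+C, 6:+C, 7:+C, 8:+C, 9:+C, 10:+C, 11:+B, 12:+C, 13:+C, 14:-B, 15:-C, 16:-C
Rule 4 (eight consecutive points on the same side of the centre line) is satisfied at point 10.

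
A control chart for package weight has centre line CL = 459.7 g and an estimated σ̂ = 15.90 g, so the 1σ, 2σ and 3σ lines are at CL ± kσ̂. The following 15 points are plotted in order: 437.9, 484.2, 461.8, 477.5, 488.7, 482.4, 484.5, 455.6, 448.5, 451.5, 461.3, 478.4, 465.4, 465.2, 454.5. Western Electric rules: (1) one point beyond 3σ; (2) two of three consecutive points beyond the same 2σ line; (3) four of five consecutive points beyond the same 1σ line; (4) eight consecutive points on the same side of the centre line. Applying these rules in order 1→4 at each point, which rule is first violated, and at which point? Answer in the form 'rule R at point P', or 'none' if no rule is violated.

rule 3 at point 6

Zone of each point (C = within 1σ̂, B = 1σ̂–2σ̂, A = 2σ̂–3σ̂, * = beyond 3σ̂; sign = side of CL): 1:-B, 2:+B, 3:+C, 4:+B, 5:+B, 6:+B, 7:+B, 8:-C, 9:-C, 10:-C, 11:+C, 12:+B, 13:+C, 14:+C, 15:-C
Rule 3 (four of five consecutive points beyond the same 1σ limit) is satisfied at point 6.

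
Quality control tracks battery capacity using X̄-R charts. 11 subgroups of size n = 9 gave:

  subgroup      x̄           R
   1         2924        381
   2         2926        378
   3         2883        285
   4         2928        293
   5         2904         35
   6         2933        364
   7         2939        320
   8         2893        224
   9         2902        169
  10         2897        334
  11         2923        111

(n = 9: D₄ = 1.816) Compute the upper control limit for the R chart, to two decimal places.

R̄ = (381 + 378 + 285 + 293 + 35 + 364 + 320 + 224 + 169 + 334 + 111) / 11 = 2894.0000 / 11 = 263.0909
UCL_R = D₄·R̄ = 1.816 × 263.0909 = 477.7731

477.77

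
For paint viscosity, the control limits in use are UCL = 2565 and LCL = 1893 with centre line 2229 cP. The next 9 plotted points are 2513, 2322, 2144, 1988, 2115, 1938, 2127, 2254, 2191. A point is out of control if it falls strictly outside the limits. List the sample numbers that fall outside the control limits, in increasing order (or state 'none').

none

All 9 points lie within [1893, 2565].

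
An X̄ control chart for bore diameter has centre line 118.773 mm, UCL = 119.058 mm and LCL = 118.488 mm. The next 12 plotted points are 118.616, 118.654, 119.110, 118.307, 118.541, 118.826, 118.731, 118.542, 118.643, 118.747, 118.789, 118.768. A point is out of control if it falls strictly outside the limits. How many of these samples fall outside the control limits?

Compare each point to [118.488, 119.058]: sample 3 = 119.110 > UCL; sample 4 = 118.307 < LCL.

2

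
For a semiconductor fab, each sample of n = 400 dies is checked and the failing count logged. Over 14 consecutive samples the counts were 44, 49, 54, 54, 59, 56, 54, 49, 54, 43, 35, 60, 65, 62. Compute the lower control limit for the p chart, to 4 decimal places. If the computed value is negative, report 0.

0.0810

p̄ = Σdᵢ / (k·n) = 738 / (14 × 400) = 0.13179
LCL = p̄ − 3·√(p̄(1−p̄)/n) = 0.13179 − 3 × 0.01691 = 0.08105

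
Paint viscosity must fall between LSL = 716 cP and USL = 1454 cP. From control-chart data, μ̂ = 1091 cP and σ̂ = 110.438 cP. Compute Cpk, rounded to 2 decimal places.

Cpu = (USL − μ̂) / (3σ̂) = (1454 − 1091) / (3 × 110.438) = 1.0956; Cpl = (μ̂ − LSL) / (3σ̂) = (1091 − 716) / (3 × 110.438) = 1.1319; Cpk = min(Cpu, Cpl) = 1.0956

1.10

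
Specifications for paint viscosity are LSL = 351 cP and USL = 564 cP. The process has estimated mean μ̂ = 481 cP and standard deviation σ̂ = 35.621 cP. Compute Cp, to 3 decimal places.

Cp = (USL − LSL) / (6σ̂) = (564 − 351) / (6 × 35.621) = 213.0000 / 213.7260 = 0.9966

0.997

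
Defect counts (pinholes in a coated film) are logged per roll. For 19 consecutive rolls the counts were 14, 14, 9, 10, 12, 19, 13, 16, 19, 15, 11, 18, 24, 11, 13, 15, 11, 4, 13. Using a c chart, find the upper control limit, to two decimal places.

c̄ = (14 + 14 + 9 + 10 + 12 + 19 + 13 + 16 + 19 + 15 + 11 + 18 + 24 + 11 + 13 + 15 + 11 + 4 + 13) / 19 = 261 / 19 = 13.7368
UCL = c̄ + 3√c̄ = 13.7368 + 3 × √13.7368 = 13.7368 + 3 × 3.7063 = 24.8558

24.86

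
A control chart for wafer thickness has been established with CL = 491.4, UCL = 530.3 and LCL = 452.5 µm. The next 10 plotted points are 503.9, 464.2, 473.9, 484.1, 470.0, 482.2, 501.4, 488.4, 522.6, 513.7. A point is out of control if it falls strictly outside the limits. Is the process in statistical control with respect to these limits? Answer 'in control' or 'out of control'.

All 10 points lie within [452.5, 530.3].

in control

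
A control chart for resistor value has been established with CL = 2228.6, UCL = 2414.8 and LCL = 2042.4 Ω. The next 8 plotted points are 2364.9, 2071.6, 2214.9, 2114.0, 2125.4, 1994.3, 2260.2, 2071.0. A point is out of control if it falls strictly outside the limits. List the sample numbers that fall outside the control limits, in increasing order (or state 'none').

6

Compare each point to [2042.4, 2414.8]: sample 6 = 1994.3 < LCL.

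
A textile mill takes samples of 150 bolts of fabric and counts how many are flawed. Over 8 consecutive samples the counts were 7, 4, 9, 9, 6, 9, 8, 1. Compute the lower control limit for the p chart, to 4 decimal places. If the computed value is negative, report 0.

p̄ = Σdᵢ / (k·n) = 53 / (8 × 150) = 0.04417
LCL = p̄ − 3·√(p̄(1−p̄)/n) = 0.04417 − 3 × 0.01678 = -0.00616 → 0 (negative, so LCL = 0)

0.0000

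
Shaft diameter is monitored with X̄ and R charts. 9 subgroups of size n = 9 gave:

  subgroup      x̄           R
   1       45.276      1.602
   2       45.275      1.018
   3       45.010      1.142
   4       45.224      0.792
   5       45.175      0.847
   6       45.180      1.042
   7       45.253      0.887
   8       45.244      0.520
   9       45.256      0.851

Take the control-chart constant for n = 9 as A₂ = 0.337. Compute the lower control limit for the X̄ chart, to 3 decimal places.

44.885

X̄̄ = (45.276 + 45.275 + 45.010 + 45.224 + 45.175 + 45.180 + 45.253 + 45.244 + 45.256) / 9 = 406.8930 / 9 = 45.2103
R̄ = (1.602 + 1.018 + 1.142 + 0.792 + 0.847 + 1.042 + 0.887 + 0.520 + 0.851) / 9 = 8.7010 / 9 = 0.9668
LCL = X̄̄ − A₂·R̄ = 45.2103 − 0.337 × 0.9668 = 44.8845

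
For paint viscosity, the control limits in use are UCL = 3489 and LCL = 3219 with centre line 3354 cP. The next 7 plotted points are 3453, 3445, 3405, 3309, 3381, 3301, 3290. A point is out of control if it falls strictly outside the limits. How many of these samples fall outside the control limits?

All 7 points lie within [3219, 3489].

0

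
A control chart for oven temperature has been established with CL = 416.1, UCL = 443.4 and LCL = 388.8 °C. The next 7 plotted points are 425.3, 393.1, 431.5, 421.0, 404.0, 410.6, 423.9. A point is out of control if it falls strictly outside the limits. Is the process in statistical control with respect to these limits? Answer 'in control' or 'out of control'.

All 7 points lie within [388.8, 443.4].

in control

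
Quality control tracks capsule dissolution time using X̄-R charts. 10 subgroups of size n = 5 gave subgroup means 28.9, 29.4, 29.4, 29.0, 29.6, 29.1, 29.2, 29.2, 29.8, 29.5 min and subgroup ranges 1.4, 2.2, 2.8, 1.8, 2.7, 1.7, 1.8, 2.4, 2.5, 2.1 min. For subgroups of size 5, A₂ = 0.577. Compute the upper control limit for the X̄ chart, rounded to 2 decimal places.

X̄̄ = (28.9 + 29.4 + 29.4 + 29.0 + 29.6 + 29.1 + 29.2 + 29.2 + 29.8 + 29.5) / 10 = 293.1000 / 10 = 29.3100
R̄ = (1.4 + 2.2 + 2.8 + 1.8 + 2.7 + 1.7 + 1.8 + 2.4 + 2.5 + 2.1) / 10 = 21.4000 / 10 = 2.1400
UCL = X̄̄ + A₂·R̄ = 29.3100 + 0.577 × 2.1400 = 30.5448

30.54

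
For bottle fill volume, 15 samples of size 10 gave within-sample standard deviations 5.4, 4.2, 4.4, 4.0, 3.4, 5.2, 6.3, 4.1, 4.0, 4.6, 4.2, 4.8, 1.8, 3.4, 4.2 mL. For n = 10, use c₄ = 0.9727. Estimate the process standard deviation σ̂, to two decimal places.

4.39

s̄ = (5.4 + 4.2 + 4.4 + 4.0 + 3.4 + 5.2 + 6.3 + 4.1 + 4.0 + 4.6 + 4.2 + 4.8 + 1.8 + 3.4 + 4.2) / 15 = 4.2667
σ̂ = s̄ / c₄ = 4.2667 / 0.9727 = 4.3864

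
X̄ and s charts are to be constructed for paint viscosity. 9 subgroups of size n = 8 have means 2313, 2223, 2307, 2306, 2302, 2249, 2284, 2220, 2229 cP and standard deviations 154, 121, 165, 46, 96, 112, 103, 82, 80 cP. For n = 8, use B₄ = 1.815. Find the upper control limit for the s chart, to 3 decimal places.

s̄ = (154 + 121 + 165 + 46 + 96 + 112 + 103 + 82 + 80) / 9 = 106.5556
UCL_s = B₄·s̄ = 1.815 × 106.5556 = 193.3983

193.398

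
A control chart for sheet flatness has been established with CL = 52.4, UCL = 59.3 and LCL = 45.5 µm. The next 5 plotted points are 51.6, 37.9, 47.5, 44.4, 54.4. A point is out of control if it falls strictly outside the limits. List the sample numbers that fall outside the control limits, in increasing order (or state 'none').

2, 4

Compare each point to [45.5, 59.3]: sample 2 = 37.9 < LCL; sample 4 = 44.4 < LCL.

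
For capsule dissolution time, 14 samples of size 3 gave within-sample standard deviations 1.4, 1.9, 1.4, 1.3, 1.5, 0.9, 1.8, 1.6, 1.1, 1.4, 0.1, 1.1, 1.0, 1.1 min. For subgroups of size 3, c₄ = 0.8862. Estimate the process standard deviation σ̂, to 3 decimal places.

s̄ = (1.4 + 1.9 + 1.4 + 1.3 + 1.5 + 0.9 + 1.8 + 1.6 + 1.1 + 1.4 + 0.1 + 1.1 + 1.0 + 1.1) / 14 = 1.2571
σ̂ = s̄ / c₄ = 1.2571 / 0.8862 = 1.4186

1.419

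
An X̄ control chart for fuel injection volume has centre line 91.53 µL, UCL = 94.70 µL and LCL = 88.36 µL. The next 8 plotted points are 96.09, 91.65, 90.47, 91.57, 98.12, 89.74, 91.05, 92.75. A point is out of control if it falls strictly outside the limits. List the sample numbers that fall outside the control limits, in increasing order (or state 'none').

Compare each point to [88.36, 94.70]: sample 1 = 96.09 > UCL; sample 5 = 98.12 > UCL.

1, 5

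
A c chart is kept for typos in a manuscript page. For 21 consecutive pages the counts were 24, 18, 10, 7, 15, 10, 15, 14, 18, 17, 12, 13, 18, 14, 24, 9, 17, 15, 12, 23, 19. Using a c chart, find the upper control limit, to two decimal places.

c̄ = (24 + 18 + 10 + 7 + 15 + 10 + 15 + 14 + 18 + 17 + 12 + 13 + 18 + 14 + 24 + 9 + 17 + 15 + 12 + 23 + 19) / 21 = 324 / 21 = 15.4286
UCL = c̄ + 3√c̄ = 15.4286 + 3 × √15.4286 = 15.4286 + 3 × 3.9279 = 27.2123

27.21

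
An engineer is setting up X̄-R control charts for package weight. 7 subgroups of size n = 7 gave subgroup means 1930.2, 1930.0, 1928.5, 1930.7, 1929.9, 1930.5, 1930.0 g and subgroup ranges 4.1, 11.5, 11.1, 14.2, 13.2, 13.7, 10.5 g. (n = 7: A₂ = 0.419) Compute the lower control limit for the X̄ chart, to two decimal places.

1925.28

X̄̄ = (1930.2 + 1930.0 + 1928.5 + 1930.7 + 1929.9 + 1930.5 + 1930.0) / 7 = 13509.8000 / 7 = 1929.9714
R̄ = (4.1 + 11.5 + 11.1 + 14.2 + 13.2 + 13.7 + 10.5) / 7 = 78.3000 / 7 = 11.1857
LCL = X̄̄ − A₂·R̄ = 1929.9714 − 0.419 × 11.1857 = 1925.2846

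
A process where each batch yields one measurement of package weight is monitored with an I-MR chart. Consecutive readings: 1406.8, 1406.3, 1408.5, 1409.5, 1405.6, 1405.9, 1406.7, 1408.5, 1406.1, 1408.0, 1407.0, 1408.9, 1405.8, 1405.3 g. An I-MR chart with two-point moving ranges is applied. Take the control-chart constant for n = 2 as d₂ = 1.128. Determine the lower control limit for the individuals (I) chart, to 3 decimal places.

X̄ = (1406.8 + 1406.3 + 1408.5 + 1409.5 + 1405.6 + 1405.9 + 1406.7 + 1408.5 + 1406.1 + 1408.0 + 1407.0 + 1408.9 + 1405.8 + 1405.3) / 14 = 1407.0643
Moving ranges: 0.5, 2.2, 1.0, 3.9, 0.3, 0.8, 1.8, 2.4, 1.9, 1.0, 1.9, 3.1, 0.5; M̄R̄ = 21.3000 / 13 = 1.6385
LCL = X̄ − 3·M̄R̄/d₂ = 1407.0643 − 3 × 1.6385 / 1.128 = 1402.7067

1402.707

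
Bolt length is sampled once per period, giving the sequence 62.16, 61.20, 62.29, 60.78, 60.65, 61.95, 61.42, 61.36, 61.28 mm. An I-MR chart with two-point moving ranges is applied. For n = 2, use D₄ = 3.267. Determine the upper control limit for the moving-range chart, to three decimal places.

Moving ranges: 0.96, 1.09, 1.51, 0.13, 1.30, 0.53, 0.06, 0.08; M̄R̄ = 5.6600 / 8 = 0.7075
UCL_MR = D₄·M̄R̄ = 3.267 × 0.7075 = 2.3114

2.311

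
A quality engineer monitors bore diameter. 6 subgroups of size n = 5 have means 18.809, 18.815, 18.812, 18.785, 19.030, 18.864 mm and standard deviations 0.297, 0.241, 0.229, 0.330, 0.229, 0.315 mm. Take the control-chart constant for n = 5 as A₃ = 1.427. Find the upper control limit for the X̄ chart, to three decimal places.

X̄̄ = (18.809 + 18.815 + 18.812 + 18.785 + 19.030 + 18.864) / 6 = 18.8525
s̄ = (0.297 + 0.241 + 0.229 + 0.330 + 0.229 + 0.315) / 6 = 0.2735
UCL = X̄̄ + A₃·s̄ = 18.8525 + 1.427 × 0.2735 = 19.2428

19.243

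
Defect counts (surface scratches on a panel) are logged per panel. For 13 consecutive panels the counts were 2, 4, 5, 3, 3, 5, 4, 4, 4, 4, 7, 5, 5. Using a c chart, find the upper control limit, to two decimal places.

10.40

c̄ = (2 + 4 + 5 + 3 + 3 + 5 + 4 + 4 + 4 + 4 + 7 + 5 + 5) / 13 = 55 / 13 = 4.2308
UCL = c̄ + 3√c̄ = 4.2308 + 3 × √4.2308 = 4.2308 + 3 × 2.0569 = 10.4014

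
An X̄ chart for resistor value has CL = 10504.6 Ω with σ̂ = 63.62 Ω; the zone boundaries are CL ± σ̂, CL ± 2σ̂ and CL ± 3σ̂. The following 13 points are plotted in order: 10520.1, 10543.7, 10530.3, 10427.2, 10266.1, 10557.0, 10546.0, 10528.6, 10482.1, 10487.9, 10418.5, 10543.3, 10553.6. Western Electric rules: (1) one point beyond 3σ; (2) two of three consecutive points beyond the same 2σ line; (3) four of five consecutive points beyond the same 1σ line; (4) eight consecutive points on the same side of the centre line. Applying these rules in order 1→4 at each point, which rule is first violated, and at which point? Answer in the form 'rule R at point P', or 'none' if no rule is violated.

rule 1 at point 5

Zone of each point (C = within 1σ̂, B = 1σ̂–2σ̂, A = 2σ̂–3σ̂, * = beyond 3σ̂; sign = side of CL): 1:+C, 2:+C, 3:+C, 4:-B, 5:-*, 6:+C, 7:+C, 8:+C, 9:-C, 10:-C, 11:-B, 12:+C, 13:+C
Rule 1 (one point beyond the 3σ limits) is satisfied at point 5.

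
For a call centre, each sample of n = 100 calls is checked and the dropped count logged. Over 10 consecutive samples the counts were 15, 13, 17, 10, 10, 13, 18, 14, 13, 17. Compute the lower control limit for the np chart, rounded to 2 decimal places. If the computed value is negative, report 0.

p̄ = Σdᵢ / (k·n) = 140 / (10 × 100) = 0.14000
LCL = np̄ − 3·√(np̄(1−p̄)) = 14.0000 − 3 × 3.4699 = 3.5904

3.59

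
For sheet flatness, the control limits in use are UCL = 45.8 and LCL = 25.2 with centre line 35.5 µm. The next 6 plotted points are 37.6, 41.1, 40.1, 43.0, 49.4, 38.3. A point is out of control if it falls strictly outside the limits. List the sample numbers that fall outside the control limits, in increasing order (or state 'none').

Compare each point to [25.2, 45.8]: sample 5 = 49.4 > UCL.

5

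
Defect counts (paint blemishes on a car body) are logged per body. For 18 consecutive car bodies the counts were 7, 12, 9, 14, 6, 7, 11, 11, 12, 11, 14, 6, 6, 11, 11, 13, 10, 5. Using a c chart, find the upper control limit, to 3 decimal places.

19.159

c̄ = (7 + 12 + 9 + 14 + 6 + 7 + 11 + 11 + 12 + 11 + 14 + 6 + 6 + 11 + 11 + 13 + 10 + 5) / 18 = 176 / 18 = 9.7778
UCL = c̄ + 3√c̄ = 9.7778 + 3 × √9.7778 = 9.7778 + 3 × 3.1269 = 19.1586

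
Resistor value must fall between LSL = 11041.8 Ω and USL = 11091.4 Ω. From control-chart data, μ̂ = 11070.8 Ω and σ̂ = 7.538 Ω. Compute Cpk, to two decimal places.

0.91

Cpu = (USL − μ̂) / (3σ̂) = (11091.4 − 11070.8) / (3 × 7.538) = 0.9109; Cpl = (μ̂ − LSL) / (3σ̂) = (11070.8 − 11041.8) / (3 × 7.538) = 1.2824; Cpk = min(Cpu, Cpl) = 0.9109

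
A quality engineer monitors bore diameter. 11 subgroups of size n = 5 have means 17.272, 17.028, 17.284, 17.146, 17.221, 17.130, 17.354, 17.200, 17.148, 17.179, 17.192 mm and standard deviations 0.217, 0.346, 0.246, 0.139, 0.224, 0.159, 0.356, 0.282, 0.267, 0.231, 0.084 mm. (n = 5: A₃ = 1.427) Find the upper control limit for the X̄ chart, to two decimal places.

X̄̄ = (17.272 + 17.028 + 17.284 + 17.146 + 17.221 + 17.130 + 17.354 + 17.200 + 17.148 + 17.179 + 17.192) / 11 = 17.1958
s̄ = (0.217 + 0.346 + 0.246 + 0.139 + 0.224 + 0.159 + 0.356 + 0.282 + 0.267 + 0.231 + 0.084) / 11 = 0.2319
UCL = X̄̄ + A₃·s̄ = 17.1958 + 1.427 × 0.2319 = 17.5268

17.53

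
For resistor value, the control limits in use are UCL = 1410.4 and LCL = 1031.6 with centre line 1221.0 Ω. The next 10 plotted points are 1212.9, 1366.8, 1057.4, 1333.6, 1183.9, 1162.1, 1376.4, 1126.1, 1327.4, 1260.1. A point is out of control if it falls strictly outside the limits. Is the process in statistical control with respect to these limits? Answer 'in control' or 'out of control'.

All 10 points lie within [1031.6, 1410.4].

in control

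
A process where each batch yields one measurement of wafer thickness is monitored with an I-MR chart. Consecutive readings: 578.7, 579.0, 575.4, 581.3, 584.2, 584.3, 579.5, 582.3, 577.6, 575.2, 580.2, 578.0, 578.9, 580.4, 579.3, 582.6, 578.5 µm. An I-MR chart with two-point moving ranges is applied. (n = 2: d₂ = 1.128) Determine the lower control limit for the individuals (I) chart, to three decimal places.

X̄ = (578.7 + 579.0 + 575.4 + 581.3 + 584.2 + 584.3 + 579.5 + 582.3 + 577.6 + 575.2 + 580.2 + 578.0 + 578.9 + 580.4 + 579.3 + 582.6 + 578.5) / 17 = 579.7294
Moving ranges: 0.3, 3.6, 5.9, 2.9, 0.1, 4.8, 2.8, 4.7, 2.4, 5.0, 2.2, 0.9, 1.5, 1.1, 3.3, 4.1; M̄R̄ = 45.6000 / 16 = 2.8500
LCL = X̄ − 3·M̄R̄/d₂ = 579.7294 − 3 × 2.8500 / 1.128 = 572.1496

572.150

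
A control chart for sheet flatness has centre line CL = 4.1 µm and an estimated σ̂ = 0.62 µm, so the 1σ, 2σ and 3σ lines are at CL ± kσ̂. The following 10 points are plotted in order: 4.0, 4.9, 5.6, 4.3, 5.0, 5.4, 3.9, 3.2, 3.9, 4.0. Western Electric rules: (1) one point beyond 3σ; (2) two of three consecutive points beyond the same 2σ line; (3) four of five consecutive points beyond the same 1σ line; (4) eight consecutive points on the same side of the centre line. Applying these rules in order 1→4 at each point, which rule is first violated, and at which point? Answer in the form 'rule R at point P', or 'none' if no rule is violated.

rule 3 at point 6

Zone of each point (C = within 1σ̂, B = 1σ̂–2σ̂, A = 2σ̂–3σ̂, * = beyond 3σ̂; sign = side of CL): 1:-C, 2:+B, 3:+A, 4:+C, 5:+B, 6:+A, 7:-C, 8:-B, 9:-C, 10:-C
Rule 3 (four of five consecutive points beyond the same 1σ limit) is satisfied at point 6.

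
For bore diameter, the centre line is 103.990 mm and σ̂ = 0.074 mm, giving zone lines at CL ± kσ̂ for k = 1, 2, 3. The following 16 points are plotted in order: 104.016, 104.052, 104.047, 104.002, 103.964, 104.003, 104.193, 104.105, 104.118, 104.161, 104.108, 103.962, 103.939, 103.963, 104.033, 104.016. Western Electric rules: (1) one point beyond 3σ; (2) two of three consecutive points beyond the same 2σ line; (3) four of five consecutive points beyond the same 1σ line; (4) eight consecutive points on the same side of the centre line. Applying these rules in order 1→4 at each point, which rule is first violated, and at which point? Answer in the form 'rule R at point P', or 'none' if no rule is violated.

Zone of each point (C = within 1σ̂, B = 1σ̂–2σ̂, A = 2σ̂–3σ̂, * = beyond 3σ̂; sign = side of CL): 1:+C, 2:+C, 3:+C, 4:+C, 5:-C, 6:+C, 7:+A, 8:+B, 9:+B, 10:+A, 11:+B, 12:-C, 13:-C, 14:-C, 15:+C, 16:+C
Rule 3 (four of five consecutive points beyond the same 1σ limit) is satisfied at point 10.

rule 3 at point 10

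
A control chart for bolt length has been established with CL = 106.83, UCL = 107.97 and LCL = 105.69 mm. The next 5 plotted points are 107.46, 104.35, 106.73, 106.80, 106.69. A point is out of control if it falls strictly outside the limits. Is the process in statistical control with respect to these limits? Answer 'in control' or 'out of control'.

out of control

Compare each point to [105.69, 107.97]: sample 2 = 104.35 < LCL.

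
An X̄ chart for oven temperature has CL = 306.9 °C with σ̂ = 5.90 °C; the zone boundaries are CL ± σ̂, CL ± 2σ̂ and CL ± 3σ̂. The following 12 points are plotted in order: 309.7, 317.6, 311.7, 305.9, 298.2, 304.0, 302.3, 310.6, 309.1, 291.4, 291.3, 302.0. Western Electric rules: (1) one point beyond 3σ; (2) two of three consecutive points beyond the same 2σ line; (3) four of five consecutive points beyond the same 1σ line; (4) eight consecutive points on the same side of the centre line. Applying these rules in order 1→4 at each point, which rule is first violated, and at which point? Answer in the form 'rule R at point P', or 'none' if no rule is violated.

Zone of each point (C = within 1σ̂, B = 1σ̂–2σ̂, A = 2σ̂–3σ̂, * = beyond 3σ̂; sign = side of CL): 1:+C, 2:+B, 3:+C, 4:-C, 5:-B, 6:-C, 7:-C, 8:+C, 9:+C, 10:-A, 11:-A, 12:-C
Rule 2 (two of three consecutive points beyond the same 2σ limit) is satisfied at point 11.

rule 2 at point 11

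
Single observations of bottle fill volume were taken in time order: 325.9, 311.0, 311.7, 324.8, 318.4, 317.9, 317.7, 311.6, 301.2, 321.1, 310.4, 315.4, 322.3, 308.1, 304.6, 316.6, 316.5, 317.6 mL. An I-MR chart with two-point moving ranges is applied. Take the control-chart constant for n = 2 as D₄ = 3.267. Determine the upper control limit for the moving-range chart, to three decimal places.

24.157

Moving ranges: 14.9, 0.7, 13.1, 6.4, 0.5, 0.2, 6.1, 10.4, 19.9, 10.7, 5.0, 6.9, 14.2, 3.5, 12.0, 0.1, 1.1; M̄R̄ = 125.7000 / 17 = 7.3941
UCL_MR = D₄·M̄R̄ = 3.267 × 7.3941 = 24.1566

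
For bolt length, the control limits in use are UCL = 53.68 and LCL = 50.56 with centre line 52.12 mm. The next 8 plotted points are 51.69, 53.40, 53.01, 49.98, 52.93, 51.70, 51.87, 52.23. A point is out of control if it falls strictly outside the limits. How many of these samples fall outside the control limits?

Compare each point to [50.56, 53.68]: sample 4 = 49.98 < LCL.

1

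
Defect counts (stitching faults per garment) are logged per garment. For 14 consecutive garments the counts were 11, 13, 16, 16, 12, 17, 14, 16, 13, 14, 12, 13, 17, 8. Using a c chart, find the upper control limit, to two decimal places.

c̄ = (11 + 13 + 16 + 16 + 12 + 17 + 14 + 16 + 13 + 14 + 12 + 13 + 17 + 8) / 14 = 192 / 14 = 13.7143
UCL = c̄ + 3√c̄ = 13.7143 + 3 × √13.7143 = 13.7143 + 3 × 3.7033 = 24.8241

24.82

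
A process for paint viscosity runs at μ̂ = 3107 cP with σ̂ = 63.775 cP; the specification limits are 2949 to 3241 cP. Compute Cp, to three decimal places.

Cp = (USL − LSL) / (6σ̂) = (3241 − 2949) / (6 × 63.775) = 292.0000 / 382.6500 = 0.7631

0.763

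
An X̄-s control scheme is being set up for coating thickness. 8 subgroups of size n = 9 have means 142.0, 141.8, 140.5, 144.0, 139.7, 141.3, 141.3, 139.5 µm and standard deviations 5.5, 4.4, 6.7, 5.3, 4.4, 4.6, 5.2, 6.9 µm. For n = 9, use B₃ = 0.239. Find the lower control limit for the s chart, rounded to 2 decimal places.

1.28

s̄ = (5.5 + 4.4 + 6.7 + 5.3 + 4.4 + 4.6 + 5.2 + 6.9) / 8 = 5.3750
LCL_s = B₃·s̄ = 0.239 × 5.3750 = 1.2846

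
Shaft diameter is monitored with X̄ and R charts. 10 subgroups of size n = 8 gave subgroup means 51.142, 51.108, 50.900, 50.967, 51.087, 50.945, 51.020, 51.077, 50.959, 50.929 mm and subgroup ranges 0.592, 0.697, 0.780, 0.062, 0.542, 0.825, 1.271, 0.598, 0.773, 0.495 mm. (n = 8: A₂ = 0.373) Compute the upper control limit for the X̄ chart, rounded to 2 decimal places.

X̄̄ = (51.142 + 51.108 + 50.900 + 50.967 + 51.087 + 50.945 + 51.020 + 51.077 + 50.959 + 50.929) / 10 = 510.1340 / 10 = 51.0134
R̄ = (0.592 + 0.697 + 0.780 + 0.062 + 0.542 + 0.825 + 1.271 + 0.598 + 0.773 + 0.495) / 10 = 6.6350 / 10 = 0.6635
UCL = X̄̄ + A₂·R̄ = 51.0134 + 0.373 × 0.6635 = 51.2609

51.26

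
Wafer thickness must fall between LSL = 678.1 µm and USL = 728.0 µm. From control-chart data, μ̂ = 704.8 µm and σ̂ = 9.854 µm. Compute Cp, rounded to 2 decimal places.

Cp = (USL − LSL) / (6σ̂) = (728.0 − 678.1) / (6 × 9.854) = 49.9000 / 59.1240 = 0.8440

0.84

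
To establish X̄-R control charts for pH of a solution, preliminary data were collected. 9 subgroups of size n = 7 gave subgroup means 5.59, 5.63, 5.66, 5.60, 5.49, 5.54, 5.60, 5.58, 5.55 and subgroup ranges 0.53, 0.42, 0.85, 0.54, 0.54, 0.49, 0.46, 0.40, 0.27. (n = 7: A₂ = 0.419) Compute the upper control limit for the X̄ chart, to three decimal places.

X̄̄ = (5.59 + 5.63 + 5.66 + 5.60 + 5.49 + 5.54 + 5.60 + 5.58 + 5.55) / 9 = 50.2400 / 9 = 5.5822
R̄ = (0.53 + 0.42 + 0.85 + 0.54 + 0.54 + 0.49 + 0.46 + 0.40 + 0.27) / 9 = 4.5000 / 9 = 0.5000
UCL = X̄̄ + A₂·R̄ = 5.5822 + 0.419 × 0.5000 = 5.7917

5.792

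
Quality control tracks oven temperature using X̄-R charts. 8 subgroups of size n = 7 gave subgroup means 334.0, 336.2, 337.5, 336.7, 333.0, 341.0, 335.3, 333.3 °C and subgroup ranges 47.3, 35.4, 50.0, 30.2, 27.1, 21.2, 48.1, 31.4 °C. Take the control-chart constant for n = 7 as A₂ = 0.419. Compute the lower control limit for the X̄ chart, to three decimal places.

X̄̄ = (334.0 + 336.2 + 337.5 + 336.7 + 333.0 + 341.0 + 335.3 + 333.3) / 8 = 2687.0000 / 8 = 335.8750
R̄ = (47.3 + 35.4 + 50.0 + 30.2 + 27.1 + 21.2 + 48.1 + 31.4) / 8 = 290.7000 / 8 = 36.3375
LCL = X̄̄ − A₂·R̄ = 335.8750 − 0.419 × 36.3375 = 320.6496

320.650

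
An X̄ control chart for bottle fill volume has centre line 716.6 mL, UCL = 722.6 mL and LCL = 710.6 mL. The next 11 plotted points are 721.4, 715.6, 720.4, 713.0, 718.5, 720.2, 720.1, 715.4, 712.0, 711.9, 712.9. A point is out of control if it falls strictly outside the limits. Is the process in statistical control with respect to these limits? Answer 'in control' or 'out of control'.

in control

All 11 points lie within [710.6, 722.6].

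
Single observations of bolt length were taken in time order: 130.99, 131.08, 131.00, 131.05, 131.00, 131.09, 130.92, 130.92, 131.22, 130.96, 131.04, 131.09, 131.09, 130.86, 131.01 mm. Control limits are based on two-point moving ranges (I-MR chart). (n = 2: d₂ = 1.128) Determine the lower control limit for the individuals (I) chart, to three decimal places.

130.717

X̄ = (130.99 + 131.08 + 131.00 + 131.05 + 131.00 + 131.09 + 130.92 + 130.92 + 131.22 + 130.96 + 131.04 + 131.09 + 131.09 + 130.86 + 131.01) / 15 = 131.0213
Moving ranges: 0.09, 0.08, 0.05, 0.05, 0.09, 0.17, 0.00, 0.30, 0.26, 0.08, 0.05, 0.00, 0.23, 0.15; M̄R̄ = 1.6000 / 14 = 0.1143
LCL = X̄ − 3·M̄R̄/d₂ = 131.0213 − 3 × 0.1143 / 1.128 = 130.7174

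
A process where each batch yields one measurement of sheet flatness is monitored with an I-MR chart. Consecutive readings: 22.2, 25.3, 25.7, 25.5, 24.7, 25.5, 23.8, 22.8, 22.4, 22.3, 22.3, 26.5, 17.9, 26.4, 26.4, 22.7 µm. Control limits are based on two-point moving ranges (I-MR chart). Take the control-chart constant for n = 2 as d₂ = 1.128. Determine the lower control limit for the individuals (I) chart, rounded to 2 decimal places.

X̄ = (22.2 + 25.3 + 25.7 + 25.5 + 24.7 + 25.5 + 23.8 + 22.8 + 22.4 + 22.3 + 22.3 + 26.5 + 17.9 + 26.4 + 26.4 + 22.7) / 16 = 23.9000
Moving ranges: 3.1, 0.4, 0.2, 0.8, 0.8, 1.7, 1.0, 0.4, 0.1, 0.0, 4.2, 8.6, 8.5, 0.0, 3.7; M̄R̄ = 33.5000 / 15 = 2.2333
LCL = X̄ − 3·M̄R̄/d₂ = 23.9000 − 3 × 2.2333 / 1.128 = 17.9603

17.96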